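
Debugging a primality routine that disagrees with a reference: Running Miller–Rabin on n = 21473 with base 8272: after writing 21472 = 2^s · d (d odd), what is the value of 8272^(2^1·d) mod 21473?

n − 1 = 21472 = 2^5 · 671, so s = 5 and d = 671.
x_0 = 8272^671 mod 21473 = 15172.
x_1 = 15172^2 mod 21473 = 20497.

20497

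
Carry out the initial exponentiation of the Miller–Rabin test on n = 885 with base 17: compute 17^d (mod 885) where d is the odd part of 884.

n − 1 = 884 = 2^2 · 221, so s = 2 and d = 221.
17^221 mod 885 = 212.

212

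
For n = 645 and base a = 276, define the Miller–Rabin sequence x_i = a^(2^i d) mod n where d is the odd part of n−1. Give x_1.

36

n − 1 = 644 = 2^2 · 161, so s = 2 and d = 161.
x_0 = 276^161 mod 645 = 381.
x_1 = 381^2 mod 645 = 36.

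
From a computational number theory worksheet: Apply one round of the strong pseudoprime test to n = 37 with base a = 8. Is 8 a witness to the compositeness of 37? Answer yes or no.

n − 1 = 36 = 2^2 · 9, so s = 2 and d = 9.
x_0 = 8^9 mod 37 = 6.
x_0 is neither 1 nor 36, so continue squaring.
x_1 = 6^2 mod 37 = 36.
x_1 ≡ −1, so 8 is not a witness.

no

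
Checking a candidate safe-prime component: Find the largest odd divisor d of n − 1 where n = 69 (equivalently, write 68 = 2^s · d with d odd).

17

Halving: 68 → 34 → 17; 17 is odd.
So 68 = 2^2 · 17.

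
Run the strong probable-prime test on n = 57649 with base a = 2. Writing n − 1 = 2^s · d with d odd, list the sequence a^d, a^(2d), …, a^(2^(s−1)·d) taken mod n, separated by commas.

1, 1, 1, 1

n − 1 = 57648 = 2^4 · 3603, so s = 4 and d = 3603.
x_0 = 2^3603 mod 57649 = 1.
x_1 = 1^2 mod 57649 = 1.
x_2 = 1^2 mod 57649 = 1.
x_3 = 1^2 mod 57649 = 1.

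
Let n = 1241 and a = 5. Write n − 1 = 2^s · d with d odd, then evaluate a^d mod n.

n − 1 = 1240 = 2^3 · 155, so s = 3 and d = 155.
5^155 mod 1241 = 980.

980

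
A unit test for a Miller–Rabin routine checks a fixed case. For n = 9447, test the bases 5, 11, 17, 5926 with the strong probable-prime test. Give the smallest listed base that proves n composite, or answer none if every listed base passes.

5

n − 1 = 9446 = 2^1 · 4723, so s = 1 and d = 4723.
Base 5: x_0 = 5^4723 mod 9447 = 6008. x_0 ∉ {1, 9446} and s = 1, so 5 is a Miller–Rabin witness and 9447 is composite.
Base 11: x_0 = 11^4723 mod 9447 = 8072. x_0 ∉ {1, 9446} and s = 1, so 11 is a Miller–Rabin witness and 9447 is composite.
Base 17: x_0 = 17^4723 mod 9447 = 7007. x_0 ∉ {1, 9446} and s = 1, so 17 is a Miller–Rabin witness and 9447 is composite.
Base 5926: x_0 = 5926^4723 mod 9447 = 2509. x_0 ∉ {1, 9446} and s = 1, so 5926 is a Miller–Rabin witness and 9447 is composite.
The smallest witness among the given bases is 5.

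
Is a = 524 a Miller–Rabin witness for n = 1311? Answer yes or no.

n − 1 = 1310 = 2^1 · 655, so s = 1 and d = 655.
x_0 = 524^655 mod 1311 = 353.
x_0 ∉ {1, 1310} and s = 1, so 524 is a Miller–Rabin witness and 1311 is composite.

yes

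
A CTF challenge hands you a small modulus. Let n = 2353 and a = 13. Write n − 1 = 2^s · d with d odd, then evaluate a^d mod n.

n − 1 = 2352 = 2^4 · 147, so s = 4 and d = 147.
Repeated squaring mod 2353: 13^1 ≡ 13, 13^2 ≡ 169, 13^4 ≡ 325, 13^8 ≡ 2093, 13^16 ≡ 1716, 13^32 ≡ 1053, 13^64 ≡ 546, 13^128 ≡ 1638.
147 = 128 + 16 + 2 + 1, so 13^147 ≡ 1638·1716·169·13 ≡ 208 (mod 2353).

208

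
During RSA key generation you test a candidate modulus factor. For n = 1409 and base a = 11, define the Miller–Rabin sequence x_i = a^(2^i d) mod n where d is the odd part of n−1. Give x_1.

n − 1 = 1408 = 2^7 · 11, so s = 7 and d = 11.
Repeated squaring mod 1409: 11^1 ≡ 11, 11^2 ≡ 121, 11^4 ≡ 551, 11^8 ≡ 666.
11 = 8 + 2 + 1, so 11^11 ≡ 666·121·11 ≡ 185 (mod 1409).
x_0 = 185.
x_1 = 185^2 mod 1409 = 409.

409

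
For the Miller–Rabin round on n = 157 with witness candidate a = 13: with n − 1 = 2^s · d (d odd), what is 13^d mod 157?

156

n − 1 = 156 = 2^2 · 39, so s = 2 and d = 39.
13^39 mod 157 = 156.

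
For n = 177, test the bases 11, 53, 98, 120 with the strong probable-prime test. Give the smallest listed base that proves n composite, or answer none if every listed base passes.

n − 1 = 176 = 2^4 · 11, so s = 4 and d = 11.
Base 11: x_0 = 11^11 mod 177 = 77. x_0 is neither 1 nor 176, so continue squaring. x_1 = 77^2 mod 177 = 88. x_2 = 88^2 mod 177 = 133. x_3 = 133^2 mod 177 = 166. Reached i = s−1 = 3 without hitting −1: 11 is a Miller–Rabin witness and 177 is composite.
Base 53: x_0 = 53^11 mod 177 = 80. x_0 is neither 1 nor 176, so continue squaring. x_1 = 80^2 mod 177 = 28. x_2 = 28^2 mod 177 = 76. x_3 = 76^2 mod 177 = 112. Reached i = s−1 = 3 without hitting −1: 53 is a Miller–Rabin witness and 177 is composite.
Base 98: x_0 = 98^11 mod 177 = 2. x_0 is neither 1 nor 176, so continue squaring. x_1 = 2^2 mod 177 = 4. x_2 = 4^2 mod 177 = 16. x_3 = 16^2 mod 177 = 79. Reached i = s−1 = 3 without hitting −1: 98 is a Miller–Rabin witness and 177 is composite.
Base 120: x_0 = 120^11 mod 177 = 42. x_0 is neither 1 nor 176, so continue squaring. x_1 = 42^2 mod 177 = 171. x_2 = 171^2 mod 177 = 36. x_3 = 36^2 mod 177 = 57. Reached i = s−1 = 3 without hitting −1: 120 is a Miller–Rabin witness and 177 is composite.
The smallest witness among the given bases is 11.

11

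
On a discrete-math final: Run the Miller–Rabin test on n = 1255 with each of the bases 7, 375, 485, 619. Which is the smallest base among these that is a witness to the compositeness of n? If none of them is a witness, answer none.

n − 1 = 1254 = 2^1 · 627, so s = 1 and d = 627.
Base 7: x_0 = 7^627 mod 1255 = 1053. x_0 ∉ {1, 1254} and s = 1, so 7 is a Miller–Rabin witness and 1255 is composite.
Base 375: x_0 = 375^627 mod 1255 = 65. x_0 ∉ {1, 1254} and s = 1, so 375 is a Miller–Rabin witness and 1255 is composite.
Base 485: x_0 = 485^627 mod 1255 = 715. x_0 ∉ {1, 1254} and s = 1, so 485 is a Miller–Rabin witness and 1255 is composite.
Base 619: x_0 = 619^627 mod 1255 = 1139. x_0 ∉ {1, 1254} and s = 1, so 619 is a Miller–Rabin witness and 1255 is composite.
The smallest witness among the given bases is 7.

7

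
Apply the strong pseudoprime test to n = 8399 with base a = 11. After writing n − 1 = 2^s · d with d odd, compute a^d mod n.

n − 1 = 8398 = 2^1 · 4199, so s = 1 and d = 4199.
11^4199 mod 8399 = 1100.

1100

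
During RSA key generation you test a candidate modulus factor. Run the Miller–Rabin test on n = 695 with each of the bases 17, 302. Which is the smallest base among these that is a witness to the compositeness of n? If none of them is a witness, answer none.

17

n − 1 = 694 = 2^1 · 347, so s = 1 and d = 347.
Base 17: x_0 = 17^347 mod 695 = 128. x_0 ∉ {1, 694} and s = 1, so 17 is a Miller–Rabin witness and 695 is composite.
Base 302: x_0 = 302^347 mod 695 = 298. x_0 ∉ {1, 694} and s = 1, so 302 is a Miller–Rabin witness and 695 is composite.
The smallest witness among the given bases is 17.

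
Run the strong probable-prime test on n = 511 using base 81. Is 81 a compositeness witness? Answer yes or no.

no

n − 1 = 510 = 2^1 · 255, so s = 1 and d = 255.
x_0 = 81^255 mod 511 = 1.
x_0 = 1, so 81 is not a witness.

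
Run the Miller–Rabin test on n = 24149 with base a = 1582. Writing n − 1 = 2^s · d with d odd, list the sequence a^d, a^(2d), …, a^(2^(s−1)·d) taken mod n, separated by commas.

10789, 4341

n − 1 = 24148 = 2^2 · 6037, so s = 2 and d = 6037.
x_0 = 1582^6037 mod 24149 = 10789.
x_1 = 10789^2 mod 24149 = 4341.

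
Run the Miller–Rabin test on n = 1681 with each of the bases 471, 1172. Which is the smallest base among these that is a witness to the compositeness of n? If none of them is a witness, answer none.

n − 1 = 1680 = 2^4 · 105, so s = 4 and d = 105.
Base 471: x_0 = 471^105 mod 1681 = 1303. x_0 is neither 1 nor 1680, so continue squaring. x_1 = 1303^2 mod 1681 = 1680. x_1 ≡ −1, so 471 is not a witness.
Base 1172: x_0 = 1172^105 mod 1681 = 847. x_0 is neither 1 nor 1680, so continue squaring. x_1 = 847^2 mod 1681 = 1303. x_2 = 1303^2 mod 1681 = 1680. x_2 ≡ −1, so 1172 is not a witness.
No listed base is a witness for 1681.

none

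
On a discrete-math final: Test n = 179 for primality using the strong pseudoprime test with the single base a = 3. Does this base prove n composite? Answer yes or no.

no

n − 1 = 178 = 2^1 · 89, so s = 1 and d = 89.
Repeated squaring mod 179: 3^1 ≡ 3, 3^2 ≡ 9, 3^4 ≡ 81, 3^8 ≡ 117, 3^16 ≡ 85, 3^32 ≡ 65, 3^64 ≡ 108.
89 = 64 + 16 + 8 + 1, so 3^89 ≡ 108·85·117·3 ≡ 1 (mod 179).
x_0 = 3^89 mod 179 = 1.
x_0 = 1, so 3 is not a witness.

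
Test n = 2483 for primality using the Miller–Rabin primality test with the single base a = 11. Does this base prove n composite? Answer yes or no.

yes

n − 1 = 2482 = 2^1 · 1241, so s = 1 and d = 1241.
Repeated squaring mod 2483: 11^1 ≡ 11, 11^2 ≡ 121, 11^4 ≡ 2226, 11^8 ≡ 1491, 11^16 ≡ 796, 11^32 ≡ 451, 11^64 ≡ 2278, 11^128 ≡ 2297, 11^256 ≡ 2317, 11^512 ≡ 243, 11^1024 ≡ 1940.
1241 = 1024 + 128 + 64 + 16 + 8 + 1, so 11^1241 ≡ 1940·2297·2278·796·1491·11 ≡ 2256 (mod 2483).
x_0 = 11^1241 mod 2483 = 2256.
x_0 ∉ {1, 2482} and s = 1, so 11 is a Miller–Rabin witness and 2483 is composite.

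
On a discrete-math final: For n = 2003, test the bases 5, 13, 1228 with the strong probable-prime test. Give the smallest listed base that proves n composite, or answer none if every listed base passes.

none

n − 1 = 2002 = 2^1 · 1001, so s = 1 and d = 1001.
Base 5: x_0 = 5^1001 mod 2003 = 2002. x_0 = 2002 ≡ −1, so 5 is not a witness.
Base 13: x_0 = 13^1001 mod 2003 = 1. x_0 = 1, so 13 is not a witness.
Base 1228: x_0 = 1228^1001 mod 2003 = 1. x_0 = 1, so 1228 is not a witness.
No listed base is a witness for 2003.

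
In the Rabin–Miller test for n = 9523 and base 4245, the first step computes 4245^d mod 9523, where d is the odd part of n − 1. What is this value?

8737

n − 1 = 9522 = 2^1 · 4761, so s = 1 and d = 4761.
Repeated squaring mod 9523: 4245^1 ≡ 4245, 4245^2 ≡ 2509, 4245^4 ≡ 378, 4245^8 ≡ 39, 4245^16 ≡ 1521, 4245^32 ≡ 8875, 4245^64 ≡ 892, 4245^128 ≡ 5255, 4245^256 ≡ 7848, 4245^512 ≡ 5863, 4245^1024 ≡ 6262, 4245^2048 ≡ 6453, 4245^4096 ≡ 6653.
4761 = 4096 + 512 + 128 + 16 + 8 + 1, so 4245^4761 ≡ 6653·5863·5255·1521·39·4245 ≡ 8737 (mod 9523).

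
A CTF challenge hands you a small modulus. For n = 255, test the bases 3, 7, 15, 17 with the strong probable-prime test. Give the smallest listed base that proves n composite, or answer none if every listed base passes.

n − 1 = 254 = 2^1 · 127, so s = 1 and d = 127.
Base 3: x_0 = 3^127 mod 255 = 57. x_0 ∉ {1, 254} and s = 1, so 3 is a Miller–Rabin witness and 255 is composite.
Base 7: x_0 = 7^127 mod 255 = 73. x_0 ∉ {1, 254} and s = 1, so 7 is a Miller–Rabin witness and 255 is composite.
Base 15: x_0 = 15^127 mod 255 = 195. x_0 ∉ {1, 254} and s = 1, so 15 is a Miller–Rabin witness and 255 is composite.
Base 17: x_0 = 17^127 mod 255 = 68. x_0 ∉ {1, 254} and s = 1, so 17 is a Miller–Rabin witness and 255 is composite.
The smallest witness among the given bases is 3.

3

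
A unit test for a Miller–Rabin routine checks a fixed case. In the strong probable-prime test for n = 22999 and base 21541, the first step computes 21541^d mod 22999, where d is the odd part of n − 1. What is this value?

n − 1 = 22998 = 2^1 · 11499, so s = 1 and d = 11499.
21541^11499 mod 22999 = 3564.

3564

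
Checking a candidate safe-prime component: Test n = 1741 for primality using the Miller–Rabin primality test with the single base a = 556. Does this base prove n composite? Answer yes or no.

no

n − 1 = 1740 = 2^2 · 435, so s = 2 and d = 435.
x_0 = 556^435 mod 1741 = 1682.
x_0 is neither 1 nor 1740, so continue squaring.
x_1 = 1682^2 mod 1741 = 1740.
x_1 ≡ −1, so 556 is not a witness.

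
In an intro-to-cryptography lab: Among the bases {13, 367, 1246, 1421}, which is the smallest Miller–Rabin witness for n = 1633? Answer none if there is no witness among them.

n − 1 = 1632 = 2^5 · 51, so s = 5 and d = 51.
Base 13: x_0 = 13^51 mod 1633 = 745. x_0 is neither 1 nor 1632, so continue squaring. x_1 = 745^2 mod 1633 = 1438. x_2 = 1438^2 mod 1633 = 466. x_3 = 466^2 mod 1633 = 1600. x_4 = 1600^2 mod 1633 = 1089. Reached i = s−1 = 4 without hitting −1: 13 is a Miller–Rabin witness and 1633 is composite.
Base 367: x_0 = 367^51 mod 1633 = 114. x_0 is neither 1 nor 1632, so continue squaring. x_1 = 114^2 mod 1633 = 1565. x_2 = 1565^2 mod 1633 = 1358. x_3 = 1358^2 mod 1633 = 507. x_4 = 507^2 mod 1633 = 668. Reached i = s−1 = 4 without hitting −1: 367 is a Miller–Rabin witness and 1633 is composite.
Base 1246: x_0 = 1246^51 mod 1633 = 1319. x_0 is neither 1 nor 1632, so continue squaring. x_1 = 1319^2 mod 1633 = 616. x_2 = 616^2 mod 1633 = 600. x_3 = 600^2 mod 1633 = 740. x_4 = 740^2 mod 1633 = 545. Reached i = s−1 = 4 without hitting −1: 1246 is a Miller–Rabin witness and 1633 is composite.
Base 1421: x_0 = 1421^51 mod 1633 = 995. x_0 is neither 1 nor 1632, so continue squaring. x_1 = 995^2 mod 1633 = 427. x_2 = 427^2 mod 1633 = 1066. x_3 = 1066^2 mod 1633 = 1421. x_4 = 1421^2 mod 1633 = 853. Reached i = s−1 = 4 without hitting −1: 1421 is a Miller–Rabin witness and 1633 is composite.
The smallest witness among the given bases is 13.

13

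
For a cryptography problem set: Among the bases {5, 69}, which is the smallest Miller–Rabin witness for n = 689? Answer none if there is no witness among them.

5

n − 1 = 688 = 2^4 · 43, so s = 4 and d = 43.
Base 5: x_0 = 5^43 mod 689 = 359. x_0 is neither 1 nor 688, so continue squaring. x_1 = 359^2 mod 689 = 38. x_2 = 38^2 mod 689 = 66. x_3 = 66^2 mod 689 = 222. Reached i = s−1 = 3 without hitting −1: 5 is a Miller–Rabin witness and 689 is composite.
Base 69: x_0 = 69^43 mod 689 = 134. x_0 is neither 1 nor 688, so continue squaring. x_1 = 134^2 mod 689 = 42. x_2 = 42^2 mod 689 = 386. x_3 = 386^2 mod 689 = 172. Reached i = s−1 = 3 without hitting −1: 69 is a Miller–Rabin witness and 689 is composite.
The smallest witness among the given bases is 5.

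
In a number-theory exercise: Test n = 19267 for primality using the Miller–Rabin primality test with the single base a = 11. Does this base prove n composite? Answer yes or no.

no

n − 1 = 19266 = 2^1 · 9633, so s = 1 and d = 9633.
x_0 = 11^9633 mod 19267 = 1.
x_0 = 1, so 11 is not a witness.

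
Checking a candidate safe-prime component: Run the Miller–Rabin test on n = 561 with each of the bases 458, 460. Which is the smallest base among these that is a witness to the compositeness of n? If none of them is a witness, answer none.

n − 1 = 560 = 2^4 · 35, so s = 4 and d = 35.
Base 458: x_0 = 458^35 mod 561 = 560. x_0 = 560 ≡ −1, so 458 is not a witness.
Base 460: x_0 = 460^35 mod 561 = 1. x_0 = 1, so 460 is not a witness.
No listed base is a witness for 561.

none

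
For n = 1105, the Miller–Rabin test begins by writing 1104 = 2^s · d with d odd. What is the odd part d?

69

Halving: 1104 → 552 → 276 → 138 → 69; 69 is odd.
So 1104 = 2^4 · 69.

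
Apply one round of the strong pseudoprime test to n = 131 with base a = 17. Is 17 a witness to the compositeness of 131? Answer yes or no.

n − 1 = 130 = 2^1 · 65, so s = 1 and d = 65.
Repeated squaring mod 131: 17^1 ≡ 17, 17^2 ≡ 27, 17^4 ≡ 74, 17^8 ≡ 105, 17^16 ≡ 21, 17^32 ≡ 48, 17^64 ≡ 77.
65 = 64 + 1, so 17^65 ≡ 77·17 ≡ 130 (mod 131).
x_0 = 17^65 mod 131 = 130.
x_0 = 130 ≡ −1, so 17 is not a witness.

no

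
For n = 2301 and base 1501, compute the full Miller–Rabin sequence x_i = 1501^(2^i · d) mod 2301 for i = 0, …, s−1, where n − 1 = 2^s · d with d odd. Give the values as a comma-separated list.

1597, 901

n − 1 = 2300 = 2^2 · 575, so s = 2 and d = 575.
x_0 = 1501^575 mod 2301 = 1597.
x_1 = 1597^2 mod 2301 = 901.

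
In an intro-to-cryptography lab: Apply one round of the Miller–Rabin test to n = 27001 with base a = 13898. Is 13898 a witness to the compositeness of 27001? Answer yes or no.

no

n − 1 = 27000 = 2^3 · 3375, so s = 3 and d = 3375.
x_0 = 13898^3375 mod 27001 = 1.
x_0 = 1, so 13898 is not a witness.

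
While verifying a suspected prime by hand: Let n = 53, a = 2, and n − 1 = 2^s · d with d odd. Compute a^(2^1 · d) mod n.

n − 1 = 52 = 2^2 · 13, so s = 2 and d = 13.
x_0 = 2^13 mod 53 = 30.
x_1 = 30^2 mod 53 = 52.

52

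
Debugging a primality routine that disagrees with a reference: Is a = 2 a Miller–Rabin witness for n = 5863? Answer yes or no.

n − 1 = 5862 = 2^1 · 2931, so s = 1 and d = 2931.
x_0 = 2^2931 mod 5863 = 3401.
x_0 ∉ {1, 5862} and s = 1, so 2 is a Miller–Rabin witness and 5863 is composite.

yes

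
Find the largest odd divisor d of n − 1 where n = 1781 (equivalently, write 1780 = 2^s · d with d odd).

Halving: 1780 → 890 → 445; 445 is odd.
So 1780 = 2^2 · 445.

445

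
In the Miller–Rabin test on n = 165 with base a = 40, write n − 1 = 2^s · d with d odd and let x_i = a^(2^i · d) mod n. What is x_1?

115

n − 1 = 164 = 2^2 · 41, so s = 2 and d = 41.
x_0 = 40^41 mod 165 = 40.
x_1 = 40^2 mod 165 = 115.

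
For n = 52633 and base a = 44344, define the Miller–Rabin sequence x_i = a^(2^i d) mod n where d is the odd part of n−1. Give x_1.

n − 1 = 52632 = 2^3 · 6579, so s = 3 and d = 6579.
x_0 = 44344^6579 mod 52633 = 27397.
x_1 = 27397^2 mod 52633 = 49029.

49029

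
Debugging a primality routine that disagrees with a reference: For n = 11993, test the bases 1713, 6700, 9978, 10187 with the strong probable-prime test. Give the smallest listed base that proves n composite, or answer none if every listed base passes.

n − 1 = 11992 = 2^3 · 1499, so s = 3 and d = 1499.
Base 1713: x_0 = 1713^1499 mod 11993 = 6127. x_0 is neither 1 nor 11992, so continue squaring. x_1 = 6127^2 mod 11993 = 2039. x_2 = 2039^2 mod 11993 = 7943. Reached i = s−1 = 2 without hitting −1: 1713 is a Miller–Rabin witness and 11993 is composite.
Base 6700: x_0 = 6700^1499 mod 11993 = 9983. x_0 is neither 1 nor 11992, so continue squaring. x_1 = 9983^2 mod 11993 = 10452. x_2 = 10452^2 mod 11993 = 67. Reached i = s−1 = 2 without hitting −1: 6700 is a Miller–Rabin witness and 11993 is composite.
Base 9978: x_0 = 9978^1499 mod 11993 = 3024. x_0 is neither 1 nor 11992, so continue squaring. x_1 = 3024^2 mod 11993 = 5910. x_2 = 5910^2 mod 11993 = 4484. Reached i = s−1 = 2 without hitting −1: 9978 is a Miller–Rabin witness and 11993 is composite.
Base 10187: x_0 = 10187^1499 mod 11993 = 11350. x_0 is neither 1 nor 11992, so continue squaring. x_1 = 11350^2 mod 11993 = 5687. x_2 = 5687^2 mod 11993 = 8841. Reached i = s−1 = 2 without hitting −1: 10187 is a Miller–Rabin witness and 11993 is composite.
The smallest witness among the given bases is 1713.

1713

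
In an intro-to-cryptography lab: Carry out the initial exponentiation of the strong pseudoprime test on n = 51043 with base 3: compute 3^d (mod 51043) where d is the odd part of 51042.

51042

n − 1 = 51042 = 2^1 · 25521, so s = 1 and d = 25521.
3^25521 mod 51043 = 51042.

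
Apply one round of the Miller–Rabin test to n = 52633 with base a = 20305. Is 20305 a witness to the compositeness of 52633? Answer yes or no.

yes

n − 1 = 52632 = 2^3 · 6579, so s = 3 and d = 6579.
x_0 = 20305^6579 mod 52633 = 26781.
x_0 is neither 1 nor 52632, so continue squaring.
x_1 = 26781^2 mod 52633 = 44703.
x_2 = 44703^2 mod 52633 = 41098.
Reached i = s−1 = 2 without hitting −1: 20305 is a Miller–Rabin witness and 52633 is composite.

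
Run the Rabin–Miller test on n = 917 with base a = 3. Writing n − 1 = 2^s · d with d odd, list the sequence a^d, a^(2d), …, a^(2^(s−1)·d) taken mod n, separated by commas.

507, 289

n − 1 = 916 = 2^2 · 229, so s = 2 and d = 229.
x_0 = 3^229 mod 917 = 507.
x_1 = 507^2 mod 917 = 289.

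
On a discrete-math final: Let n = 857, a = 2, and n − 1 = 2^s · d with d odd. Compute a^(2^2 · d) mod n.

1

n − 1 = 856 = 2^3 · 107, so s = 3 and d = 107.
x_0 = 2^107 mod 857 = 650.
x_1 = 650^2 mod 857 = 856.
x_2 = 856^2 mod 857 = 1.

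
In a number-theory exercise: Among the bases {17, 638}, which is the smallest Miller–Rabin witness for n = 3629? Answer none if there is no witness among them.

17

n − 1 = 3628 = 2^2 · 907, so s = 2 and d = 907.
Base 17: x_0 = 17^907 mod 3629 = 3273. x_0 is neither 1 nor 3628, so continue squaring. x_1 = 3273^2 mod 3629 = 3350. Reached i = s−1 = 1 without hitting −1: 17 is a Miller–Rabin witness and 3629 is composite.
Base 638: x_0 = 638^907 mod 3629 = 1588. x_0 is neither 1 nor 3628, so continue squaring. x_1 = 1588^2 mod 3629 = 3218. Reached i = s−1 = 1 without hitting −1: 638 is a Miller–Rabin witness and 3629 is composite.
The smallest witness among the given bases is 17.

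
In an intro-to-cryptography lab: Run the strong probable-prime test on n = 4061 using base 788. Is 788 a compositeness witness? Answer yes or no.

yes

n − 1 = 4060 = 2^2 · 1015, so s = 2 and d = 1015.
Repeated squaring mod 4061: 788^1 ≡ 788, 788^2 ≡ 3672, 788^4 ≡ 1064, 788^8 ≡ 3138, 788^16 ≡ 3180, 788^32 ≡ 510, 788^64 ≡ 196, 788^128 ≡ 1867, 788^256 ≡ 1351, 788^512 ≡ 1812.
1015 = 512 + 256 + 128 + 64 + 32 + 16 + 4 + 2 + 1, so 788^1015 ≡ 1812·1351·1867·196·510·3180·1064·3672·788 ≡ 3715 (mod 4061).
x_0 = 788^1015 mod 4061 = 3715.
x_0 is neither 1 nor 4060, so continue squaring.
x_1 = 3715^2 mod 4061 = 1947.
Reached i = s−1 = 1 without hitting −1: 788 is a Miller–Rabin witness and 4061 is composite.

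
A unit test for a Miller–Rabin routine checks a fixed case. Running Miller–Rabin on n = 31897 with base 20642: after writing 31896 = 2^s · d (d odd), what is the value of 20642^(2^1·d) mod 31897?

n − 1 = 31896 = 2^3 · 3987, so s = 3 and d = 3987.
x_0 = 20642^3987 mod 31897 = 16778.
x_1 = 16778^2 mod 31897 = 10259.

10259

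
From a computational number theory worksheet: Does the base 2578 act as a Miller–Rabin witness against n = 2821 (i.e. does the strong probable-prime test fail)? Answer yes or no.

yes

n − 1 = 2820 = 2^2 · 705, so s = 2 and d = 705.
Repeated squaring mod 2821: 2578^1 ≡ 2578, 2578^2 ≡ 2629, 2578^4 ≡ 191, 2578^8 ≡ 2629, 2578^16 ≡ 191, 2578^32 ≡ 2629, 2578^64 ≡ 191, 2578^128 ≡ 2629, 2578^256 ≡ 191, 2578^512 ≡ 2629.
705 = 512 + 128 + 64 + 1, so 2578^705 ≡ 2629·2629·191·2578 ≡ 1520 (mod 2821).
x_0 = 2578^705 mod 2821 = 1520.
x_0 is neither 1 nor 2820, so continue squaring.
x_1 = 1520^2 mod 2821 = 1.
x_1 = 1 but x_0 ≠ ±1, a nontrivial square root of 1 — 2578 is a witness and 2821 is composite.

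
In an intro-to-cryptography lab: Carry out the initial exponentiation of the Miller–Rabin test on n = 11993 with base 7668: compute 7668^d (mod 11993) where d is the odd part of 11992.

n − 1 = 11992 = 2^3 · 1499, so s = 3 and d = 1499.
7668^1499 mod 11993 = 10758.

10758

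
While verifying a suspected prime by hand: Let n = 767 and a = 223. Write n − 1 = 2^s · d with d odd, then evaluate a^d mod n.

137

n − 1 = 766 = 2^1 · 383, so s = 1 and d = 383.
Repeated squaring mod 767: 223^1 ≡ 223, 223^2 ≡ 641, 223^4 ≡ 536, 223^8 ≡ 438, 223^16 ≡ 94, 223^32 ≡ 399, 223^64 ≡ 432, 223^128 ≡ 243, 223^256 ≡ 757.
383 = 256 + 64 + 32 + 16 + 8 + 4 + 2 + 1, so 223^383 ≡ 757·432·399·94·438·536·641·223 ≡ 137 (mod 767).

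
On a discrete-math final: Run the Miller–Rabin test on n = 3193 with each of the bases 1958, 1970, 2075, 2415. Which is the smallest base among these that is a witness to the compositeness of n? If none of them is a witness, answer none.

1970

n − 1 = 3192 = 2^3 · 399, so s = 3 and d = 399.
Base 1958: x_0 = 1958^399 mod 3193 = 1. x_0 = 1, so 1958 is not a witness.
Base 1970: x_0 = 1970^399 mod 3193 = 2445. x_0 is neither 1 nor 3192, so continue squaring. x_1 = 2445^2 mod 3193 = 729. x_2 = 729^2 mod 3193 = 1403. Reached i = s−1 = 2 without hitting −1: 1970 is a Miller–Rabin witness and 3193 is composite.
Base 2075: x_0 = 2075^399 mod 3193 = 2898. x_0 is neither 1 nor 3192, so continue squaring. x_1 = 2898^2 mod 3193 = 814. x_2 = 814^2 mod 3193 = 1645. Reached i = s−1 = 2 without hitting −1: 2075 is a Miller–Rabin witness and 3193 is composite.
Base 2415: x_0 = 2415^399 mod 3193 = 2885. x_0 is neither 1 nor 3192, so continue squaring. x_1 = 2885^2 mod 3193 = 2267. x_2 = 2267^2 mod 3193 = 1752. Reached i = s−1 = 2 without hitting −1: 2415 is a Miller–Rabin witness and 3193 is composite.
The smallest witness among the given bases is 1970.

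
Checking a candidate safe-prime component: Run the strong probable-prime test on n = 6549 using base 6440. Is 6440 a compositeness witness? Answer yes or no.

yes

n − 1 = 6548 = 2^2 · 1637, so s = 2 and d = 1637.
x_0 = 6440^1637 mod 6549 = 2867.
x_0 is neither 1 nor 6548, so continue squaring.
x_1 = 2867^2 mod 6549 = 694.
Reached i = s−1 = 1 without hitting −1: 6440 is a Miller–Rabin witness and 6549 is composite.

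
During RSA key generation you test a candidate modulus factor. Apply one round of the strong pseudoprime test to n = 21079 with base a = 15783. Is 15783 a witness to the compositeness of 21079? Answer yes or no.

yes

n − 1 = 21078 = 2^1 · 10539, so s = 1 and d = 10539.
x_0 = 15783^10539 mod 21079 = 4238.
x_0 ∉ {1, 21078} and s = 1, so 15783 is a Miller–Rabin witness and 21079 is composite.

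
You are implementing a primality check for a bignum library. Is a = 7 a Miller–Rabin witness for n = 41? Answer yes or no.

no

n − 1 = 40 = 2^3 · 5, so s = 3 and d = 5.
x_0 = 7^5 mod 41 = 38.
x_0 is neither 1 nor 40, so continue squaring.
x_1 = 38^2 mod 41 = 9.
x_2 = 9^2 mod 41 = 40.
x_2 ≡ −1, so 7 is not a witness.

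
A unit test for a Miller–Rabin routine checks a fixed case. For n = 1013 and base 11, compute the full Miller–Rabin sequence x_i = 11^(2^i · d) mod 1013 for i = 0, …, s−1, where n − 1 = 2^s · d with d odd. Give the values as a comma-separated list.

n − 1 = 1012 = 2^2 · 253, so s = 2 and d = 253.
x_0 = 11^253 mod 1013 = 1012.
x_1 = 1012^2 mod 1013 = 1.

1012, 1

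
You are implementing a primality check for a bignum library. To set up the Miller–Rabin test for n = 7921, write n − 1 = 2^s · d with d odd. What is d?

Halving: 7920 → 3960 → 1980 → 990 → 495; 495 is odd.
So 7920 = 2^4 · 495.

495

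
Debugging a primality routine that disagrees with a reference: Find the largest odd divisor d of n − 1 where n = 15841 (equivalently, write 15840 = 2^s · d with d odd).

Halving: 15840 → 7920 → 3960 → 1980 → 990 → 495; 495 is odd.
So 15840 = 2^5 · 495.

495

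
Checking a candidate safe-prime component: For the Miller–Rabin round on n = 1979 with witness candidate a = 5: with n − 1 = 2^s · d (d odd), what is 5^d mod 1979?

1

n − 1 = 1978 = 2^1 · 989, so s = 1 and d = 989.
Repeated squaring mod 1979: 5^1 ≡ 5, 5^2 ≡ 25, 5^4 ≡ 625, 5^8 ≡ 762, 5^16 ≡ 797, 5^32 ≡ 1929, 5^64 ≡ 521, 5^128 ≡ 318, 5^256 ≡ 195, 5^512 ≡ 424.
989 = 512 + 256 + 128 + 64 + 16 + 8 + 4 + 1, so 5^989 ≡ 424·195·318·521·797·762·625·5 ≡ 1 (mod 1979).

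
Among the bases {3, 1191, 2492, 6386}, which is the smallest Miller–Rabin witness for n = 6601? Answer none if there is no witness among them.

n − 1 = 6600 = 2^3 · 825, so s = 3 and d = 825.
Base 3: x_0 = 3^825 mod 6601 = 3037. x_0 is neither 1 nor 6600, so continue squaring. x_1 = 3037^2 mod 6601 = 1772. x_2 = 1772^2 mod 6601 = 4509. Reached i = s−1 = 2 without hitting −1: 3 is a Miller–Rabin witness and 6601 is composite.
Base 1191: x_0 = 1191^825 mod 6601 = 2738. x_0 is neither 1 nor 6600, so continue squaring. x_1 = 2738^2 mod 6601 = 4509. x_2 = 4509^2 mod 6601 = 1. x_2 = 1 but x_1 ≠ ±1, a nontrivial square root of 1 — 1191 is a witness and 6601 is composite.
Base 2492: x_0 = 2492^825 mod 6601 = 6510. x_0 is neither 1 nor 6600, so continue squaring. x_1 = 6510^2 mod 6601 = 1680. x_2 = 1680^2 mod 6601 = 3773. Reached i = s−1 = 2 without hitting −1: 2492 is a Miller–Rabin witness and 6601 is composite.
Base 6386: x_0 = 6386^825 mod 6601 = 5657. x_0 is neither 1 nor 6600, so continue squaring. x_1 = 5657^2 mod 6601 = 1. x_1 = 1 but x_0 ≠ ±1, a nontrivial square root of 1 — 6386 is a witness and 6601 is composite.
The smallest witness among the given bases is 3.

3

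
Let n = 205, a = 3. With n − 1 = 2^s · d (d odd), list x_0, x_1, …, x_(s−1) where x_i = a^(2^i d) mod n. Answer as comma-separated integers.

n − 1 = 204 = 2^2 · 51, so s = 2 and d = 51.
x_0 = 3^51 mod 205 = 27.
x_1 = 27^2 mod 205 = 114.

27, 114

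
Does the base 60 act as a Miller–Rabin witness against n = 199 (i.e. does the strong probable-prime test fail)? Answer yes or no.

n − 1 = 198 = 2^1 · 99, so s = 1 and d = 99.
Repeated squaring mod 199: 60^1 ≡ 60, 60^2 ≡ 18, 60^4 ≡ 125, 60^8 ≡ 103, 60^16 ≡ 62, 60^32 ≡ 63, 60^64 ≡ 188.
99 = 64 + 32 + 2 + 1, so 60^99 ≡ 188·63·18·60 ≡ 198 (mod 199).
x_0 = 60^99 mod 199 = 198.
x_0 = 198 ≡ −1, so 60 is not a witness.

no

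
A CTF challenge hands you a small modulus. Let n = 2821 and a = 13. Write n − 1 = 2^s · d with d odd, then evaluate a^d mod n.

650

n − 1 = 2820 = 2^2 · 705, so s = 2 and d = 705.
13^705 mod 2821 = 650.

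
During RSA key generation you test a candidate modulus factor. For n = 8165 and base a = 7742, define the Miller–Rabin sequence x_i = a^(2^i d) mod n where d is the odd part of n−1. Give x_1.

4264

n − 1 = 8164 = 2^2 · 2041, so s = 2 and d = 2041.
Repeated squaring mod 8165: 7742^1 ≡ 7742, 7742^2 ≡ 7464, 7742^4 ≡ 1501, 7742^8 ≡ 7626, 7742^16 ≡ 4746, 7742^32 ≡ 5446, 7742^64 ≡ 3636, 7742^128 ≡ 1361, 7742^256 ≡ 7031, 7742^512 ≡ 4051, 7742^1024 ≡ 7116.
2041 = 1024 + 512 + 256 + 128 + 64 + 32 + 16 + 8 + 1, so 7742^2041 ≡ 7116·4051·7031·1361·3636·5446·4746·7626·7742 ≡ 3907 (mod 8165).
x_0 = 3907.
x_1 = 3907^2 mod 8165 = 4264.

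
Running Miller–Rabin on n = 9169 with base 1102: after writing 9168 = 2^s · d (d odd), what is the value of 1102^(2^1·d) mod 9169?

6693

n − 1 = 9168 = 2^4 · 573, so s = 4 and d = 573.
x_0 = 1102^573 mod 9169 = 4282.
x_1 = 4282^2 mod 9169 = 6693.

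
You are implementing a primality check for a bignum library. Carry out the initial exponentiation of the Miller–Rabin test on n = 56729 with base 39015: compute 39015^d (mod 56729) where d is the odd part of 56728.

n − 1 = 56728 = 2^3 · 7091, so s = 3 and d = 7091.
39015^7091 mod 56729 = 50677.

50677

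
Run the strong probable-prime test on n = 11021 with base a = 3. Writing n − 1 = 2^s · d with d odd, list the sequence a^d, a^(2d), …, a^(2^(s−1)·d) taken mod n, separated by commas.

n − 1 = 11020 = 2^2 · 2755, so s = 2 and d = 2755.
x_0 = 3^2755 mod 11021 = 7419.
x_1 = 7419^2 mod 11021 = 2687.

7419, 2687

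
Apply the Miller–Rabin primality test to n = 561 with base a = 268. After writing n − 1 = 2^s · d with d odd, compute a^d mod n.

463

n − 1 = 560 = 2^4 · 35, so s = 4 and d = 35.
Repeated squaring mod 561: 268^1 ≡ 268, 268^2 ≡ 16, 268^4 ≡ 256, 268^8 ≡ 460, 268^16 ≡ 103, 268^32 ≡ 511.
35 = 32 + 2 + 1, so 268^35 ≡ 511·16·268 ≡ 463 (mod 561).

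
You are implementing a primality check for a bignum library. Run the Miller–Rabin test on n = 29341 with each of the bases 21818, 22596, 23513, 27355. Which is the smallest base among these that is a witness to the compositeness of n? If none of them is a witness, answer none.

n − 1 = 29340 = 2^2 · 7335, so s = 2 and d = 7335.
Base 21818: x_0 = 21818^7335 mod 29341 = 29340. x_0 = 29340 ≡ −1, so 21818 is not a witness.
Base 22596: x_0 = 22596^7335 mod 29341 = 28010. x_0 is neither 1 nor 29340, so continue squaring. x_1 = 28010^2 mod 29341 = 11101. Reached i = s−1 = 1 without hitting −1: 22596 is a Miller–Rabin witness and 29341 is composite.
Base 23513: x_0 = 23513^7335 mod 29341 = 24389. x_0 is neither 1 nor 29340, so continue squaring. x_1 = 24389^2 mod 29341 = 22569. Reached i = s−1 = 1 without hitting −1: 23513 is a Miller–Rabin witness and 29341 is composite.
Base 27355: x_0 = 27355^7335 mod 29341 = 4330. x_0 is neither 1 nor 29340, so continue squaring. x_1 = 4330^2 mod 29341 = 1. x_1 = 1 but x_0 ≠ ±1, a nontrivial square root of 1 — 27355 is a witness and 29341 is composite.
The smallest witness among the given bases is 22596.

22596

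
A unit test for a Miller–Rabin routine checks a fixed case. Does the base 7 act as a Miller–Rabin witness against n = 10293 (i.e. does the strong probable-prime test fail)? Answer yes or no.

n − 1 = 10292 = 2^2 · 2573, so s = 2 and d = 2573.
x_0 = 7^2573 mod 10293 = 601.
x_0 is neither 1 nor 10292, so continue squaring.
x_1 = 601^2 mod 10293 = 946.
Reached i = s−1 = 1 without hitting −1: 7 is a Miller–Rabin witness and 10293 is composite.

yes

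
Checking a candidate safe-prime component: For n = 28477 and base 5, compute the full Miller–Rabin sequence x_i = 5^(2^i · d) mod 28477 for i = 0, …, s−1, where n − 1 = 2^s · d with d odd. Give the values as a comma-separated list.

n − 1 = 28476 = 2^2 · 7119, so s = 2 and d = 7119.
x_0 = 5^7119 mod 28477 = 23114.
x_1 = 23114^2 mod 28477 = 28476.

23114, 28476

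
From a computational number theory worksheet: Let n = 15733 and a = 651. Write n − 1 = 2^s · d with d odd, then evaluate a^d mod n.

n − 1 = 15732 = 2^2 · 3933, so s = 2 and d = 3933.
651^3933 mod 15733 = 15732.

15732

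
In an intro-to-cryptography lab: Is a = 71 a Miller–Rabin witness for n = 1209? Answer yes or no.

n − 1 = 1208 = 2^3 · 151, so s = 3 and d = 151.
Repeated squaring mod 1209: 71^1 ≡ 71, 71^2 ≡ 205, 71^4 ≡ 919, 71^8 ≡ 679, 71^16 ≡ 412, 71^32 ≡ 484, 71^64 ≡ 919, 71^128 ≡ 679.
151 = 128 + 16 + 4 + 2 + 1, so 71^151 ≡ 679·412·919·205·71 ≡ 722 (mod 1209).
x_0 = 71^151 mod 1209 = 722.
x_0 is neither 1 nor 1208, so continue squaring.
x_1 = 722^2 mod 1209 = 205.
x_2 = 205^2 mod 1209 = 919.
Reached i = s−1 = 2 without hitting −1: 71 is a Miller–Rabin witness and 1209 is composite.

yes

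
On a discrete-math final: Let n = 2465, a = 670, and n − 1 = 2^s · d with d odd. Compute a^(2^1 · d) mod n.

n − 1 = 2464 = 2^5 · 77, so s = 5 and d = 77.
Repeated squaring mod 2465: 670^1 ≡ 670, 670^2 ≡ 270, 670^4 ≡ 1415, 670^8 ≡ 645, 670^16 ≡ 1905, 670^32 ≡ 545, 670^64 ≡ 1225.
77 = 64 + 8 + 4 + 1, so 670^77 ≡ 1225·645·1415·670 ≡ 2250 (mod 2465).
x_0 = 2250.
x_1 = 2250^2 mod 2465 = 1855.

1855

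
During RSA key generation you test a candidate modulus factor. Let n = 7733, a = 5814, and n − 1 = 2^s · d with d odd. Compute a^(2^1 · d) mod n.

3173

n − 1 = 7732 = 2^2 · 1933, so s = 2 and d = 1933.
x_0 = 5814^1933 mod 7733 = 722.
x_1 = 722^2 mod 7733 = 3173.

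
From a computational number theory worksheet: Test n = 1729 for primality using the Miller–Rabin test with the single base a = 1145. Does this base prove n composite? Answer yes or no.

n − 1 = 1728 = 2^6 · 27, so s = 6 and d = 27.
x_0 = 1145^27 mod 1729 = 1.
x_0 = 1, so 1145 is not a witness.

no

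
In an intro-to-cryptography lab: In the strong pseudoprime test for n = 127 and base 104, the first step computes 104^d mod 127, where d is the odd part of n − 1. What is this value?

n − 1 = 126 = 2^1 · 63, so s = 1 and d = 63.
104^63 mod 127 = 1.

1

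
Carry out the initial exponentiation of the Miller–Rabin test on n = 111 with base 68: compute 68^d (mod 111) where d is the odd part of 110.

n − 1 = 110 = 2^1 · 55, so s = 1 and d = 55.
68^55 mod 111 = 80.

80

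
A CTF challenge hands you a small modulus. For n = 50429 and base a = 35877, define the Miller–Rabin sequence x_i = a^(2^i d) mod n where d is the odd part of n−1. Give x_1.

n − 1 = 50428 = 2^2 · 12607, so s = 2 and d = 12607.
By repeated squaring, 35877^12607 ≡ 40944 (mod 50429).
x_0 = 40944.
x_1 = 40944^2 mod 50429 = 50318.

50318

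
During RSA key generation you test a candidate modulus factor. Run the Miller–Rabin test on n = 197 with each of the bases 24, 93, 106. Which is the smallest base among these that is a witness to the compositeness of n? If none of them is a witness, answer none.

none

n − 1 = 196 = 2^2 · 49, so s = 2 and d = 49.
Base 24: x_0 = 24^49 mod 197 = 1. x_0 = 1, so 24 is not a witness.
Base 93: x_0 = 93^49 mod 197 = 196. x_0 = 196 ≡ −1, so 93 is not a witness.
Base 106: x_0 = 106^49 mod 197 = 183. x_0 is neither 1 nor 196, so continue squaring. x_1 = 183^2 mod 197 = 196. x_1 ≡ −1, so 106 is not a witness.
No listed base is a witness for 197.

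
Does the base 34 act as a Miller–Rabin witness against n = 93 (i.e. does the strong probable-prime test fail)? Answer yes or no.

yes

n − 1 = 92 = 2^2 · 23, so s = 2 and d = 23.
By repeated squaring, 34^23 ≡ 73 (mod 93).
x_0 = 34^23 mod 93 = 73.
x_0 is neither 1 nor 92, so continue squaring.
x_1 = 73^2 mod 93 = 28.
Reached i = s−1 = 1 without hitting −1: 34 is a Miller–Rabin witness and 93 is composite.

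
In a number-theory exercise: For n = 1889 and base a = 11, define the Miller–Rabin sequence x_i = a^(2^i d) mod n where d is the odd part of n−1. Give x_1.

458

n − 1 = 1888 = 2^5 · 59, so s = 5 and d = 59.
x_0 = 11^59 mod 1889 = 914.
x_1 = 914^2 mod 1889 = 458.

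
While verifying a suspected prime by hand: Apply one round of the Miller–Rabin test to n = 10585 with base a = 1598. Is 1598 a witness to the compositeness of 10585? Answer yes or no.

yes

n − 1 = 10584 = 2^3 · 1323, so s = 3 and d = 1323.
By repeated squaring, 1598^1323 ≡ 1897 (mod 10585).
x_0 = 1598^1323 mod 10585 = 1897.
x_0 is neither 1 nor 10584, so continue squaring.
x_1 = 1897^2 mod 10585 = 10294.
x_2 = 10294^2 mod 10585 = 1.
x_2 = 1 but x_1 ≠ ±1, a nontrivial square root of 1 — 1598 is a witness and 10585 is composite.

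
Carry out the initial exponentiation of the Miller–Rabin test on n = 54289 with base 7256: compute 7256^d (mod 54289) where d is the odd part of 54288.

43660

n − 1 = 54288 = 2^4 · 3393, so s = 4 and d = 3393.
7256^3393 mod 54289 = 43660.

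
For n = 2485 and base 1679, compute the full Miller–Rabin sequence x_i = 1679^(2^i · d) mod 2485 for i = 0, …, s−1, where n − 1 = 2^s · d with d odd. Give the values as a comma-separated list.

n − 1 = 2484 = 2^2 · 621, so s = 2 and d = 621.
x_0 = 1679^621 mod 2485 = 1679.
x_1 = 1679^2 mod 2485 = 1051.

1679, 1051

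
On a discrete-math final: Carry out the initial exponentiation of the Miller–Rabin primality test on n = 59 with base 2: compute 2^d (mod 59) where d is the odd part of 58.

58

n − 1 = 58 = 2^1 · 29, so s = 1 and d = 29.
Repeated squaring mod 59: 2^1 ≡ 2, 2^2 ≡ 4, 2^4 ≡ 16, 2^8 ≡ 20, 2^16 ≡ 46.
29 = 16 + 8 + 4 + 1, so 2^29 ≡ 46·20·16·2 ≡ 58 (mod 59).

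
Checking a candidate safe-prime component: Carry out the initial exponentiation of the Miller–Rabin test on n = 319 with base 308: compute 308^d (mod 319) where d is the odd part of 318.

275

n − 1 = 318 = 2^1 · 159, so s = 1 and d = 159.
Repeated squaring mod 319: 308^1 ≡ 308, 308^2 ≡ 121, 308^4 ≡ 286, 308^8 ≡ 132, 308^16 ≡ 198, 308^32 ≡ 286, 308^64 ≡ 132, 308^128 ≡ 198.
159 = 128 + 16 + 8 + 4 + 2 + 1, so 308^159 ≡ 198·198·132·286·121·308 ≡ 275 (mod 319).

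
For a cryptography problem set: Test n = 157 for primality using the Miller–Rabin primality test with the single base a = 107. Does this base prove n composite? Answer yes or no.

no

n − 1 = 156 = 2^2 · 39, so s = 2 and d = 39.
Repeated squaring mod 157: 107^1 ≡ 107, 107^2 ≡ 145, 107^4 ≡ 144, 107^8 ≡ 12, 107^16 ≡ 144, 107^32 ≡ 12.
39 = 32 + 4 + 2 + 1, so 107^39 ≡ 12·144·145·107 ≡ 129 (mod 157).
x_0 = 107^39 mod 157 = 129.
x_0 is neither 1 nor 156, so continue squaring.
x_1 = 129^2 mod 157 = 156.
x_1 ≡ −1, so 107 is not a witness.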